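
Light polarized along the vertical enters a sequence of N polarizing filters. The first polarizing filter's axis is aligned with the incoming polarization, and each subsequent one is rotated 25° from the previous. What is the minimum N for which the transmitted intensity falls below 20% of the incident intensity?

N = 10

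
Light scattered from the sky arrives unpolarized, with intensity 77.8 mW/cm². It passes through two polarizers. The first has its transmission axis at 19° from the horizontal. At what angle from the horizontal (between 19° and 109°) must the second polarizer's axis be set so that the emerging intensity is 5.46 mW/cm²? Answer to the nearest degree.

θ ≈ 87°

Unpolarized light through the first polarizer → I₁ = ½ I₀, now polarized at 19°.
Target fraction: 5.46 / 77.8 mW/cm² = 0.07018 of I₀.
Need I₂/I₀ = 0.07018, so cos²(θ − 19°) = 0.07018 / 0.5 = 0.1404.
θ − 19° = arccos(√0.1404) = 68.0°, giving θ ≈ 19 + 68.0 = 87.0°.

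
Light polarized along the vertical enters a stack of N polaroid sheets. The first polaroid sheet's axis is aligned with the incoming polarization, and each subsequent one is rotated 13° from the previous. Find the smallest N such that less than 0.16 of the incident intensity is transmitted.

N = 37

First polarizer is aligned with the polarization: full transmission.
Each further stage multiplies by cos²(13°) = 0.9494.
After N polarizers: T = 0.9494^(N−1). Require T < 0.16 ⇒ N−1 > ln(0.16)/ln(0.9494) = 35.29, so N−1 ≥ 36 and N = 37.
Check: N=37 gives T = 0.1542 < 0.16; N=36 gives T = 0.1624.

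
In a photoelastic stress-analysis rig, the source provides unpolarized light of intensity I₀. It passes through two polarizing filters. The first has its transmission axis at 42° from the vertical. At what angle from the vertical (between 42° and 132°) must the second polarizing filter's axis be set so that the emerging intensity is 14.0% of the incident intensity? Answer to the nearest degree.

Unpolarized light through the first polarizer → I₁ = ½ I₀, now polarized at 42°.
Need I₂/I₀ = 0.14, so cos²(θ − 42°) = 0.14 / 0.5 = 0.28.
θ − 42° = arccos(√0.28) = 58.1°, giving θ ≈ 42 + 58.1 = 100.1°.

θ ≈ 100°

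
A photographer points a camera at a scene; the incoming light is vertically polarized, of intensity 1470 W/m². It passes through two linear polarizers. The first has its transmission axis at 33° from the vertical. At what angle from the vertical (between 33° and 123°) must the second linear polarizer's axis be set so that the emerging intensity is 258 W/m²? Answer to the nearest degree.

θ ≈ 93°

By Malus's law, I₁ = I₀ cos²(33° − 0°) = I₀ cos²(33°) = 0.7034 I₀.
Target fraction: 258 / 1470 W/m² = 0.1755 of I₀.
Need I₂/I₀ = 0.1755, so cos²(θ − 33°) = 0.1755 / 0.7034 = 0.2495.
θ − 33° = arccos(√0.2495) = 60.0°, giving θ ≈ 33 + 60.0 = 93.0°.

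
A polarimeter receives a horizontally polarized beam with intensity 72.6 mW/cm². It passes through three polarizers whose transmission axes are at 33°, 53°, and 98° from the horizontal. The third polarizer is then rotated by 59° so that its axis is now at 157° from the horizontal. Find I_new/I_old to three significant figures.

I_new/I_old ≈ 0.117

Before rotation:
I₁ = I₀ cos²(33° − 0°) = I₀ cos²(33°) = 0.7034 I₀.
I₂ = I₁ cos²(53° − 33°) = 0.7034 I₀ · cos²(20°) = 0.6211 I₀.
I₃ = I₂ cos²(98° − 53°) = 0.6211 I₀ · cos²(45°) = 0.3105 I₀.
After rotation:
I₁ = I₀ cos²(33° − 0°) = I₀ cos²(33°) = 0.7034 I₀.
I₂ = I₁ cos²(53° − 33°) = 0.7034 I₀ · cos²(20°) = 0.6211 I₀.
Angle between axes 2 and 3: 76°. I₃ = 0.6211 I₀ · cos²(76°) = 0.03635 I₀.
Ratio = 0.03635 / 0.3105 = 0.1171.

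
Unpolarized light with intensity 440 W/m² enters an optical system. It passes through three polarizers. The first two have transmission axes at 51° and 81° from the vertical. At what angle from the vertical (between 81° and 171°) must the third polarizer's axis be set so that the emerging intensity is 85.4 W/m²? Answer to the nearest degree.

θ ≈ 125°

Unpolarized light through the first polarizer → I₁ = ½ I₀, now polarized at 51°.
I₂ = I₁ cos²(81° − 51°) = 0.5 I₀ · cos²(30°) = 0.375 I₀.
Target fraction: 85.4 / 440 W/m² = 0.1941 of I₀.
Need I₃/I₀ = 0.1941, so cos²(θ − 81°) = 0.1941 / 0.375 = 0.5176.
θ − 81° = arccos(√0.5176) = 44.0°, giving θ ≈ 81 + 44.0 = 125.0°.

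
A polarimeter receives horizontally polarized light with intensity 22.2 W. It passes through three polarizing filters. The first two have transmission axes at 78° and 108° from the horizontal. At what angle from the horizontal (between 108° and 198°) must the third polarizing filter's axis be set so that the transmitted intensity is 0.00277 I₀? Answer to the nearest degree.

θ ≈ 181°

By Malus's law, I₁ = I₀ cos²(78° − 0°) = I₀ cos²(78°) = 0.04323 I₀.
I₂ = I₁ cos²(108° − 78°) = 0.04323 I₀ · cos²(30°) = 0.03242 I₀.
Need I₃/I₀ = 0.00277, so cos²(θ − 108°) = 0.00277 / 0.03242 = 0.08544.
θ − 108° = arccos(√0.08544) = 73.0°, giving θ ≈ 108 + 73.0 = 181.0°.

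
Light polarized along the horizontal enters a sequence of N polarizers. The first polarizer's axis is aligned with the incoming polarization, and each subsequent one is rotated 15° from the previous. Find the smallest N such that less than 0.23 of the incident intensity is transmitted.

First polarizer is aligned with the polarization: full transmission.
Each further stage multiplies by cos²(15°) = 0.933.
After N polarizers: T = 0.933^(N−1). Require T < 0.23 ⇒ N−1 > ln(0.23)/ln(0.933) = 21.20, so N−1 ≥ 22 and N = 23.
Check: N=23 gives T = 0.2175 < 0.23; N=22 gives T = 0.2332.

N = 23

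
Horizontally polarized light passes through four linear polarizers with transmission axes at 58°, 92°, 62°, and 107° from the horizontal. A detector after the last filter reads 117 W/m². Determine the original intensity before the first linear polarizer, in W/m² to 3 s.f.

I₀ ≈ 1620 W/m²

By Malus's law, I₁ = I₀ cos²(58° − 0°) = I₀ cos²(58°) = 0.2808 I₀.
I₂ = I₁ cos²(92° − 58°) = 0.2808 I₀ · cos²(34°) = 0.193 I₀.
I₃ = I₂ cos²(62° − 92°) = 0.193 I₀ · cos²(30°) = 0.1448 I₀.
I₄ = I₃ cos²(107° − 62°) = 0.1448 I₀ · cos²(45°) = 0.07238 I₀.
So 117 W/m² = 0.07238 I₀, giving I₀ = 117/0.07238 = 1617 W/m².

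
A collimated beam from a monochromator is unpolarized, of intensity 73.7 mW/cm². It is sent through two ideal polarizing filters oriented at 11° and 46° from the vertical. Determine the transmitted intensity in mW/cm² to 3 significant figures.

Unpolarized light through the first polarizer → I₁ = 73.7 mW/cm²/2 = 36.85 mW/cm², polarized at 11°.
I₂ = I₁ · cos²(35°) = 36.85 · 0.671 = 24.73 mW/cm².

I ≈ 24.7 mW/cm²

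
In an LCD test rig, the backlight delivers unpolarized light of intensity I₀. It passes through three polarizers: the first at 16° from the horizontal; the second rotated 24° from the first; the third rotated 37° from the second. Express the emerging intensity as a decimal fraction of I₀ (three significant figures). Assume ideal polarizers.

Unpolarized light through the first polarizer → I₁ = ½ I₀, now polarized at 16°.
I₂ = I₁ cos²(24°) = 0.5 · 0.8346 I₀ = 0.4173 I₀.
I₃ = I₂ cos²(37°) = 0.4173 · 0.6378 I₀ = 0.2662 I₀.
Transmitted fraction = 0.2662.

≈ 0.266 I₀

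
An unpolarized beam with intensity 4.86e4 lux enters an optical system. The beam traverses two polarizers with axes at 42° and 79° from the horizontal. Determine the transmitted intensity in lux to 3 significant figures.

I ≈ 1.55e4 lux

Unpolarized light through the first polarizer → I₁ = 4.86e4 lux/2 = 2.43e+04 lux, polarized at 42°.
I₂ = I₁ · cos²(37°) = 2.43e+04 · 0.6378 = 1.55e+04 lux.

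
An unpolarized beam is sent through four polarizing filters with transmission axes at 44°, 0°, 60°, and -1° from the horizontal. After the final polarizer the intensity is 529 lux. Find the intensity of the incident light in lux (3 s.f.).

I₀ ≈ 3.48e4 lux

Unpolarized light through the first polarizer → I₁ = ½ I₀, now polarized at 44°.
I₂ = I₁ cos²(0° − 44°) = 0.5 I₀ · cos²(44°) = 0.2587 I₀.
I₃ = I₂ cos²(60° − 0°) = 0.2587 I₀ · cos²(60°) = 0.06468 I₀.
I₄ = I₃ cos²(-1° − 60°) = 0.06468 I₀ · cos²(61°) = 0.0152 I₀.
So 529 lux = 0.0152 I₀, giving I₀ = 529/0.0152 = 3.48e+04 lux.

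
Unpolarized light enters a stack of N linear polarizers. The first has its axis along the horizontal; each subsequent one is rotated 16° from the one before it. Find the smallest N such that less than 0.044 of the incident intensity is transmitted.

N = 32

First polarizer halves the unpolarized light: factor 1/2.
Each further stage multiplies by cos²(16°) = 0.924.
After N polarizers: T = 0.5·0.924^(N−1). Require T < 0.044 ⇒ N−1 > ln(0.044/0.5)/ln(0.924) = 30.76, so N−1 ≥ 31 and N = 32.
Check: N=32 gives T = 0.04317 < 0.044; N=31 gives T = 0.04672.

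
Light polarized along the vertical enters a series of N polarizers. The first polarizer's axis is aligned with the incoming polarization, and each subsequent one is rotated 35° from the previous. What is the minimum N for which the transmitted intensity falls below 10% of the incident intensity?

N = 7

First polarizer is aligned with the polarization: full transmission.
Each further stage multiplies by cos²(35°) = 0.671.
After N polarizers: T = 0.671^(N−1). Require T < 0.10 ⇒ N−1 > ln(0.10)/ln(0.671) = 5.77, so N−1 ≥ 6 and N = 7.
Check: N=7 gives T = 0.09128 < 0.10; N=6 gives T = 0.136.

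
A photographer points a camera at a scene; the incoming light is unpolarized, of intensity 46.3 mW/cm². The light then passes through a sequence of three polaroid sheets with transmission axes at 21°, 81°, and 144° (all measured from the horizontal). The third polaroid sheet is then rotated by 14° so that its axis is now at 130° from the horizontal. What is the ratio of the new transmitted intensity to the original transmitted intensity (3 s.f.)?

Before rotation:
Unpolarized light through the first polarizer → I₁ = ½ I₀, now polarized at 21°.
I₂ = I₁ cos²(81° − 21°) = 0.5 I₀ · cos²(60°) = 0.125 I₀.
I₃ = I₂ cos²(144° − 81°) = 0.125 I₀ · cos²(63°) = 0.02576 I₀.
After rotation:
Unpolarized light through the first polarizer → I₁ = ½ I₀, now polarized at 21°.
I₂ = I₁ cos²(81° − 21°) = 0.5 I₀ · cos²(60°) = 0.125 I₀.
I₃ = I₂ cos²(130° − 81°) = 0.125 I₀ · cos²(49°) = 0.0538 I₀.
Ratio = 0.0538 / 0.02576 = 2.088.

I_new/I_old ≈ 2.09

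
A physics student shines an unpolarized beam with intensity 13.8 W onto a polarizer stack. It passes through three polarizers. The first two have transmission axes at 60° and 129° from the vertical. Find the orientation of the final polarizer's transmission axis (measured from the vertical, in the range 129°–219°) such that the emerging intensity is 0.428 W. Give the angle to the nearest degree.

θ ≈ 175°

Unpolarized light through the first polarizer → I₁ = ½ I₀, now polarized at 60°.
I₂ = I₁ cos²(129° − 60°) = 0.5 I₀ · cos²(69°) = 0.06421 I₀.
Target fraction: 0.428 / 13.8 W = 0.03101 of I₀.
Need I₃/I₀ = 0.03101, so cos²(θ − 129°) = 0.03101 / 0.06421 = 0.483.
θ − 129° = arccos(√0.483) = 46.0°, giving θ ≈ 129 + 46.0 = 175.0°.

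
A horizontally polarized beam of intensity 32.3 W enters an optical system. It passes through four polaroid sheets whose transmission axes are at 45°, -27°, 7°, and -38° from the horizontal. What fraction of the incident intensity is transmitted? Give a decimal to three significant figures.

I₁ = 32.3 W · cos²(45°) = 16.15 W.
I₂ = I₁ · cos²(72°) = 16.15 · 0.09549 = 1.542 W.
I₃ = I₂ · cos²(34°) = 1.542 · 0.6873 = 1.06 W.
I₄ = I₃ · cos²(45°) = 1.06 · 0.5 = 0.53 W.
Transmitted fraction = 0.01641.

I/I₀ ≈ 0.0164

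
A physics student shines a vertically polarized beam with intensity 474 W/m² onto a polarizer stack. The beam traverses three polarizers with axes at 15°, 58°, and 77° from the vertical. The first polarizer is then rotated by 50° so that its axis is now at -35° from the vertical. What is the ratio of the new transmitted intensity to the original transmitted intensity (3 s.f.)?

I_new/I_old ≈ 0.00368

Before rotation:
By Malus's law, I₁ = I₀ cos²(15° − 0°) = I₀ cos²(15°) = 0.933 I₀.
I₂ = I₁ cos²(58° − 15°) = 0.933 I₀ · cos²(43°) = 0.499 I₀.
I₃ = I₂ cos²(77° − 58°) = 0.499 I₀ · cos²(19°) = 0.4462 I₀.
After rotation:
I₁ = I₀ cos²(-35° − 0°) = I₀ cos²(35°) = 0.671 I₀.
Angle between axes 1 and 2: 87°. I₂ = 0.671 I₀ · cos²(87°) = 0.001838 I₀.
I₃ = I₂ cos²(77° − 58°) = 0.001838 I₀ · cos²(19°) = 0.001643 I₀.
Ratio = 0.001643 / 0.4462 = 0.003683.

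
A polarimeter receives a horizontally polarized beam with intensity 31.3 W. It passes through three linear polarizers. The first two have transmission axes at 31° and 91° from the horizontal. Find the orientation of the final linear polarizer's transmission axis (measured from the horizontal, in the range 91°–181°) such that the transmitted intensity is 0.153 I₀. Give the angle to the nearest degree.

θ ≈ 115°

By Malus's law, I₁ = I₀ cos²(31° − 0°) = I₀ cos²(31°) = 0.7347 I₀.
I₂ = I₁ cos²(91° − 31°) = 0.7347 I₀ · cos²(60°) = 0.1837 I₀.
Need I₃/I₀ = 0.153, so cos²(θ − 91°) = 0.153 / 0.1837 = 0.833.
θ − 91° = arccos(√0.833) = 24.1°, giving θ ≈ 91 + 24.1 = 115.1°.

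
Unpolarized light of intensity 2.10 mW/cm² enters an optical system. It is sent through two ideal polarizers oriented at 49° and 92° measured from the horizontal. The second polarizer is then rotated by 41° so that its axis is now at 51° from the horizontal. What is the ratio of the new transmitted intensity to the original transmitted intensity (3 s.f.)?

I_new/I_old ≈ 1.87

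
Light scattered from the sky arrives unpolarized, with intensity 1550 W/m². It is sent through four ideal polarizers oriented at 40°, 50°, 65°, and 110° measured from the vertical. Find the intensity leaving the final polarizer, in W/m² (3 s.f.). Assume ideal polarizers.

I ≈ 351 W/m²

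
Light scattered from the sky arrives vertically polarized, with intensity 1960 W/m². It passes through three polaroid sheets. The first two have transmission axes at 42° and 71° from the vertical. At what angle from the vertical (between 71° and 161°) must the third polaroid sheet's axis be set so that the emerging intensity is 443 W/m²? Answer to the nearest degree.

θ ≈ 114°

By Malus's law, I₁ = I₀ cos²(42° − 0°) = I₀ cos²(42°) = 0.5523 I₀.
I₂ = I₁ cos²(71° − 42°) = 0.5523 I₀ · cos²(29°) = 0.4225 I₀.
Target fraction: 443 / 1960 W/m² = 0.226 of I₀.
Need I₃/I₀ = 0.226, so cos²(θ − 71°) = 0.226 / 0.4225 = 0.535.
θ − 71° = arccos(√0.535) = 43.0°, giving θ ≈ 71 + 43.0 = 114.0°.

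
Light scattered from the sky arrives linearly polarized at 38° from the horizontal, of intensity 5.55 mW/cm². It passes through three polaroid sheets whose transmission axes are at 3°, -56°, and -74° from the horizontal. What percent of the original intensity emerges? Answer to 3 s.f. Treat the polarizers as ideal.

By Malus's law, I₁ = 5.55 mW/cm² · cos²(35°) = 3.724 mW/cm².
I₂ = I₁ · cos²(59°) = 3.724 · 0.2653 = 0.9879 mW/cm².
I₃ = I₂ · cos²(18°) = 0.9879 · 0.9045 = 0.8935 mW/cm².
That is 16.1% of the incident intensity.

≈ 16.1%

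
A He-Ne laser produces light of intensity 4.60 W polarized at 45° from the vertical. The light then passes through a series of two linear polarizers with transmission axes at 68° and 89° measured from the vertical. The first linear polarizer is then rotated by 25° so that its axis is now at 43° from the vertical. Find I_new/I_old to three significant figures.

I_new/I_old ≈ 0.653

Before rotation:
I₁ = I₀ cos²(68° − 45°) = I₀ cos²(23°) = 0.8473 I₀.
I₂ = I₁ cos²(89° − 68°) = 0.8473 I₀ · cos²(21°) = 0.7385 I₀.
After rotation:
I₁ = I₀ cos²(43° − 45°) = I₀ cos²(2°) = 0.9988 I₀.
I₂ = I₁ cos²(89° − 43°) = 0.9988 I₀ · cos²(46°) = 0.482 I₀.
Ratio = 0.482 / 0.7385 = 0.6526.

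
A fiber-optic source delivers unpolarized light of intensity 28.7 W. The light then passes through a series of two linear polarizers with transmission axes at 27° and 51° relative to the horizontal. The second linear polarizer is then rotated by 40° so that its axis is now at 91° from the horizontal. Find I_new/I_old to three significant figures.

Before rotation:
Unpolarized light through the first polarizer → I₁ = ½ I₀, now polarized at 27°.
I₂ = I₁ cos²(51° − 27°) = 0.5 I₀ · cos²(24°) = 0.4173 I₀.
After rotation:
Unpolarized light through the first polarizer → I₁ = ½ I₀, now polarized at 27°.
I₂ = I₁ cos²(91° − 27°) = 0.5 I₀ · cos²(64°) = 0.09608 I₀.
Ratio = 0.09608 / 0.4173 = 0.2303.

I_new/I_old ≈ 0.230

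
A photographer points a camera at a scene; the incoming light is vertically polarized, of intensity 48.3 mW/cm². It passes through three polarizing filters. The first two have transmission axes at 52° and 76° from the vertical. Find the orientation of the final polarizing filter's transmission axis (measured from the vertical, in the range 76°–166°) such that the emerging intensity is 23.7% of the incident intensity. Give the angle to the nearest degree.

θ ≈ 106°

I₁ = I₀ cos²(52° − 0°) = I₀ cos²(52°) = 0.379 I₀.
I₂ = I₁ cos²(76° − 52°) = 0.379 I₀ · cos²(24°) = 0.3163 I₀.
Need I₃/I₀ = 0.237, so cos²(θ − 76°) = 0.237 / 0.3163 = 0.7492.
θ − 76° = arccos(√0.7492) = 30.1°, giving θ ≈ 76 + 30.1 = 106.1°.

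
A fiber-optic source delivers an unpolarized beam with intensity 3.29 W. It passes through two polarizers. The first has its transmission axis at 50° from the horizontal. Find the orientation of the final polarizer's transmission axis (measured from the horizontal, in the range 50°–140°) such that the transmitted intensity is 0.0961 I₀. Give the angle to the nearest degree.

θ ≈ 114°

Unpolarized light through the first polarizer → I₁ = ½ I₀, now polarized at 50°.
Need I₂/I₀ = 0.0961, so cos²(θ − 50°) = 0.0961 / 0.5 = 0.1922.
θ − 50° = arccos(√0.1922) = 64.0°, giving θ ≈ 50 + 64.0 = 114.0°.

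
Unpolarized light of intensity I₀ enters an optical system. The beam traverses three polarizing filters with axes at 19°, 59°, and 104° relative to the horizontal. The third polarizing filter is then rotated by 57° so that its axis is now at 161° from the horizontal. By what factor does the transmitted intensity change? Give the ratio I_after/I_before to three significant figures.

I_new/I_old ≈ 0.0865

Before rotation:
Unpolarized light through the first polarizer → I₁ = ½ I₀, now polarized at 19°.
I₂ = I₁ cos²(59° − 19°) = 0.5 I₀ · cos²(40°) = 0.2934 I₀.
I₃ = I₂ cos²(104° − 59°) = 0.2934 I₀ · cos²(45°) = 0.1467 I₀.
After rotation:
Unpolarized light through the first polarizer → I₁ = ½ I₀, now polarized at 19°.
I₂ = I₁ cos²(59° − 19°) = 0.5 I₀ · cos²(40°) = 0.2934 I₀.
Angle between axes 2 and 3: 78°. I₃ = 0.2934 I₀ · cos²(78°) = 0.01268 I₀.
Ratio = 0.01268 / 0.1467 = 0.08645.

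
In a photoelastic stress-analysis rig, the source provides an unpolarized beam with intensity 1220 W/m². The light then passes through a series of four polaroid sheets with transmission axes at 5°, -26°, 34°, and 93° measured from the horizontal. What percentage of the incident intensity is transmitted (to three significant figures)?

Unpolarized light through the first polarizer → I₁ = 1220 W/m²/2 = 610 W/m², polarized at 5°.
I₂ = I₁ · cos²(31°) = 610 · 0.7347 = 448.2 W/m².
I₃ = I₂ · cos²(60°) = 448.2 · 0.25 = 112 W/m².
I₄ = I₃ · cos²(59°) = 112 · 0.2653 = 29.72 W/m².
That is 2.436% of the incident intensity.

≈ 2.44%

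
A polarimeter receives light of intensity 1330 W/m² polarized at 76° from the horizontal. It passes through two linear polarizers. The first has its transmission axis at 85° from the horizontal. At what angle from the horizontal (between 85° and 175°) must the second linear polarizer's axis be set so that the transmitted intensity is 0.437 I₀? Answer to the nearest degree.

I₁ = I₀ cos²(85° − 76°) = I₀ cos²(9°) = 0.9755 I₀.
Need I₂/I₀ = 0.437, so cos²(θ − 85°) = 0.437 / 0.9755 = 0.448.
θ − 85° = arccos(√0.448) = 48.0°, giving θ ≈ 85 + 48.0 = 133.0°.

θ ≈ 133°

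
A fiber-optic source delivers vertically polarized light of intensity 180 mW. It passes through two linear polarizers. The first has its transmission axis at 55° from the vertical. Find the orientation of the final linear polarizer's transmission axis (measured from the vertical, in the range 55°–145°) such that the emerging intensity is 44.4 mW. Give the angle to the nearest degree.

θ ≈ 85°

I₁ = I₀ cos²(55° − 0°) = I₀ cos²(55°) = 0.329 I₀.
Target fraction: 44.4 / 180 mW = 0.2467 of I₀.
Need I₂/I₀ = 0.2467, so cos²(θ − 55°) = 0.2467 / 0.329 = 0.7498.
θ − 55° = arccos(√0.7498) = 30.0°, giving θ ≈ 55 + 30.0 = 85.0°.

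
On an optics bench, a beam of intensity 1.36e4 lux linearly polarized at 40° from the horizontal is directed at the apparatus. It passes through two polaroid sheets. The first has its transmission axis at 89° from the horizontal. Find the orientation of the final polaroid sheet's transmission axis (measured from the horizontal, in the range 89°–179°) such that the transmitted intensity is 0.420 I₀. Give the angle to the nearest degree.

θ ≈ 98°

I₁ = I₀ cos²(89° − 40°) = I₀ cos²(49°) = 0.4304 I₀.
Need I₂/I₀ = 0.42, so cos²(θ − 89°) = 0.42 / 0.4304 = 0.9758.
θ − 89° = arccos(√0.9758) = 8.9°, giving θ ≈ 89 + 8.9 = 97.9°.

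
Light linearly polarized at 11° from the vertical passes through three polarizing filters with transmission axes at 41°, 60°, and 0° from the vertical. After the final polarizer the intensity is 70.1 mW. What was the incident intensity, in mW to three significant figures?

By Malus's law, I₁ = I₀ cos²(41° − 11°) = I₀ cos²(30°) = 0.75 I₀.
I₂ = I₁ cos²(60° − 41°) = 0.75 I₀ · cos²(19°) = 0.6705 I₀.
I₃ = I₂ cos²(0° − 60°) = 0.6705 I₀ · cos²(60°) = 0.1676 I₀.
So 70.1 mW = 0.1676 I₀, giving I₀ = 70.1/0.1676 = 418.2 mW.

I₀ ≈ 418 mW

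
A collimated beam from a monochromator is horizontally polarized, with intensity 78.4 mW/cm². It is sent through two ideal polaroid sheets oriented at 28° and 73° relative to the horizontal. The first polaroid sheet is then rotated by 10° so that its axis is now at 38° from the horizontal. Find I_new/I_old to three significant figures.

I_new/I_old ≈ 1.07

Before rotation:
By Malus's law, I₁ = I₀ cos²(28° − 0°) = I₀ cos²(28°) = 0.7796 I₀.
I₂ = I₁ cos²(73° − 28°) = 0.7796 I₀ · cos²(45°) = 0.3898 I₀.
After rotation:
I₁ = I₀ cos²(38° − 0°) = I₀ cos²(38°) = 0.621 I₀.
I₂ = I₁ cos²(73° − 38°) = 0.621 I₀ · cos²(35°) = 0.4167 I₀.
Ratio = 0.4167 / 0.3898 = 1.069.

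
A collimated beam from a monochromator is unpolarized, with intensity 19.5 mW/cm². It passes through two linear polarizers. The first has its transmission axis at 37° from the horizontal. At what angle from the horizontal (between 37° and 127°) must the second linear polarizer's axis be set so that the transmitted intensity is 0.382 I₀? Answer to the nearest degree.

θ ≈ 66°

Unpolarized light through the first polarizer → I₁ = ½ I₀, now polarized at 37°.
Need I₂/I₀ = 0.382, so cos²(θ − 37°) = 0.382 / 0.5 = 0.764.
θ − 37° = arccos(√0.764) = 29.1°, giving θ ≈ 37 + 29.1 = 66.1°.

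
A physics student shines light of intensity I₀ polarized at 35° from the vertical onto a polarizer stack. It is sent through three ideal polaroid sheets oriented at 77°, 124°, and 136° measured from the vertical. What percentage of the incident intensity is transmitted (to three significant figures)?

I₁ = I₀ cos²(77° − 35°) = I₀ cos²(42°) = 0.5523 I₀.
I₂ = I₁ cos²(124° − 77°) = 0.5523 I₀ · cos²(47°) = 0.2569 I₀.
I₃ = I₂ cos²(136° − 124°) = 0.2569 I₀ · cos²(12°) = 0.2458 I₀.
That is 24.58% of the incident intensity.

≈ 24.6%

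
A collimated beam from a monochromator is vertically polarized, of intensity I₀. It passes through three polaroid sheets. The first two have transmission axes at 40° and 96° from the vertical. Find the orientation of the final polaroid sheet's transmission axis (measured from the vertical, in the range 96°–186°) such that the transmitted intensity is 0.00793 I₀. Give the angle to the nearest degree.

By Malus's law, I₁ = I₀ cos²(40° − 0°) = I₀ cos²(40°) = 0.5868 I₀.
I₂ = I₁ cos²(96° − 40°) = 0.5868 I₀ · cos²(56°) = 0.1835 I₀.
Need I₃/I₀ = 0.00793, so cos²(θ − 96°) = 0.00793 / 0.1835 = 0.04322.
θ − 96° = arccos(√0.04322) = 78.0°, giving θ ≈ 96 + 78.0 = 174.0°.

θ ≈ 174°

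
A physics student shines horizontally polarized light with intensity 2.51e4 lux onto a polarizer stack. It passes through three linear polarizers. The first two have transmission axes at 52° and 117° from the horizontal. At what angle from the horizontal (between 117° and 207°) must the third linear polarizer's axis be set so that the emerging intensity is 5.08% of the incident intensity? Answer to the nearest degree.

θ ≈ 147°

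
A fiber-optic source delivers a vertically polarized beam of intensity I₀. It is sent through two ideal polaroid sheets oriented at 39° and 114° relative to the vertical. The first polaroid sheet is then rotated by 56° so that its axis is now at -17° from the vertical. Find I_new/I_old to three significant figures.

I_new/I_old ≈ 9.73

Before rotation:
I₁ = I₀ cos²(39° − 0°) = I₀ cos²(39°) = 0.604 I₀.
I₂ = I₁ cos²(114° − 39°) = 0.604 I₀ · cos²(75°) = 0.04046 I₀.
After rotation:
I₁ = I₀ cos²(-17° − 0°) = I₀ cos²(17°) = 0.9145 I₀.
Angle between axes 1 and 2: 49°. I₂ = 0.9145 I₀ · cos²(49°) = 0.3936 I₀.
Ratio = 0.3936 / 0.04046 = 9.729.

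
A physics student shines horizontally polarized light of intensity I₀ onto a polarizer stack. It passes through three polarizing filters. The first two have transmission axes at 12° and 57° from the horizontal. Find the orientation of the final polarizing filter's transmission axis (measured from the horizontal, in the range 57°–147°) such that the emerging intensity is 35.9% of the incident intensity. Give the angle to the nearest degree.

I₁ = I₀ cos²(12° − 0°) = I₀ cos²(12°) = 0.9568 I₀.
I₂ = I₁ cos²(57° − 12°) = 0.9568 I₀ · cos²(45°) = 0.4784 I₀.
Need I₃/I₀ = 0.359, so cos²(θ − 57°) = 0.359 / 0.4784 = 0.7504.
θ − 57° = arccos(√0.7504) = 30.0°, giving θ ≈ 57 + 30.0 = 87.0°.

θ ≈ 87°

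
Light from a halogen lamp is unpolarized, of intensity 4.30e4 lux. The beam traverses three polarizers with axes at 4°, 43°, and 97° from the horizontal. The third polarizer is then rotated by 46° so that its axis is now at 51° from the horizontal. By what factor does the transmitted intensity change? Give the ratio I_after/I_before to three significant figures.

Before rotation:
Unpolarized light through the first polarizer → I₁ = ½ I₀, now polarized at 4°.
I₂ = I₁ cos²(43° − 4°) = 0.5 I₀ · cos²(39°) = 0.302 I₀.
I₃ = I₂ cos²(97° − 43°) = 0.302 I₀ · cos²(54°) = 0.1043 I₀.
After rotation:
Unpolarized light through the first polarizer → I₁ = ½ I₀, now polarized at 4°.
I₂ = I₁ cos²(43° − 4°) = 0.5 I₀ · cos²(39°) = 0.302 I₀.
I₃ = I₂ cos²(51° − 43°) = 0.302 I₀ · cos²(8°) = 0.2961 I₀.
Ratio = 0.2961 / 0.1043 = 2.838.

I_new/I_old ≈ 2.84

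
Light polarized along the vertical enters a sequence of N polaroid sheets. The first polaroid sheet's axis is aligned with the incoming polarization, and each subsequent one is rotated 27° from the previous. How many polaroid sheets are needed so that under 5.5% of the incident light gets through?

First polarizer is aligned with the polarization: full transmission.
Each further stage multiplies by cos²(27°) = 0.7939.
After N polarizers: T = 0.7939^(N−1). Require T < 0.055 ⇒ N−1 > ln(0.055)/ln(0.7939) = 12.57, so N−1 ≥ 13 and N = 14.
Check: N=14 gives T = 0.04976 < 0.055; N=13 gives T = 0.06268.

N = 14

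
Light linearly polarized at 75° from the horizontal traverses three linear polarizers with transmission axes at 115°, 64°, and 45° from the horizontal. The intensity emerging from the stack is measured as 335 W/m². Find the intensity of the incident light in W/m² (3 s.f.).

I₀ ≈ 1610 W/m²

I₁ = I₀ cos²(115° − 75°) = I₀ cos²(40°) = 0.5868 I₀.
I₂ = I₁ cos²(64° − 115°) = 0.5868 I₀ · cos²(51°) = 0.2324 I₀.
I₃ = I₂ cos²(45° − 64°) = 0.2324 I₀ · cos²(19°) = 0.2078 I₀.
So 335 W/m² = 0.2078 I₀, giving I₀ = 335/0.2078 = 1612 W/m².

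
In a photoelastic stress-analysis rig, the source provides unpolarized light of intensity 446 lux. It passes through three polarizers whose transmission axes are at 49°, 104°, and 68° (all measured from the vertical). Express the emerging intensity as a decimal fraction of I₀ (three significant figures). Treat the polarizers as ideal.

Unpolarized light through the first polarizer → I₁ = 446 lux/2 = 223 lux, polarized at 49°.
I₂ = I₁ · cos²(55°) = 223 · 0.329 = 73.36 lux.
I₃ = I₂ · cos²(36°) = 73.36 · 0.6545 = 48.02 lux.
Transmitted fraction = 0.1077.

I/I₀ ≈ 0.108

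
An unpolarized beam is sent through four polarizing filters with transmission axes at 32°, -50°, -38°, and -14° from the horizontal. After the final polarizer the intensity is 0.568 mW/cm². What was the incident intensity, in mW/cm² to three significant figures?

Unpolarized light through the first polarizer → I₁ = ½ I₀, now polarized at 32°.
I₂ = I₁ cos²(-50° − 32°) = 0.5 I₀ · cos²(82°) = 0.009685 I₀.
I₃ = I₂ cos²(-38° + 50°) = 0.009685 I₀ · cos²(12°) = 0.009266 I₀.
I₄ = I₃ cos²(-14° + 38°) = 0.009266 I₀ · cos²(24°) = 0.007733 I₀.
So 0.568 mW/cm² = 0.007733 I₀, giving I₀ = 0.568/0.007733 = 73.45 mW/cm².

I₀ ≈ 73.5 mW/cm²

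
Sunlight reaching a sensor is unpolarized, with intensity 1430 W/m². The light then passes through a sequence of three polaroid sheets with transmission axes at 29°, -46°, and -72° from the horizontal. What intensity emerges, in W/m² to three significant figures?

I ≈ 38.7 W/m²

Unpolarized light through the first polarizer → I₁ = 1430 W/m²/2 = 715 W/m², polarized at 29°.
I₂ = I₁ · cos²(75°) = 715 · 0.06699 = 47.9 W/m².
I₃ = I₂ · cos²(26°) = 47.9 · 0.8078 = 38.69 W/m².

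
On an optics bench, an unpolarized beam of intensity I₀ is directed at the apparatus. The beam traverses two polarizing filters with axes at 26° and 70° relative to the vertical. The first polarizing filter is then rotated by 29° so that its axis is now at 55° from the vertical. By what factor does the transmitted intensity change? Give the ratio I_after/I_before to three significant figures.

Before rotation:
Unpolarized light through the first polarizer → I₁ = ½ I₀, now polarized at 26°.
I₂ = I₁ cos²(70° − 26°) = 0.5 I₀ · cos²(44°) = 0.2587 I₀.
After rotation:
Unpolarized light through the first polarizer → I₁ = ½ I₀, now polarized at 55°.
I₂ = I₁ cos²(70° − 55°) = 0.5 I₀ · cos²(15°) = 0.4665 I₀.
Ratio = 0.4665 / 0.2587 = 1.803.

I_new/I_old ≈ 1.80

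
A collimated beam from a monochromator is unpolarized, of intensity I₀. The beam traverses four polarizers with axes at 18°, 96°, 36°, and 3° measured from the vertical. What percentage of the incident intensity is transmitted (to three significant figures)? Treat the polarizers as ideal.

Unpolarized light through the first polarizer → I₁ = ½ I₀, now polarized at 18°.
I₂ = I₁ cos²(96° − 18°) = 0.5 I₀ · cos²(78°) = 0.02161 I₀.
I₃ = I₂ cos²(36° − 96°) = 0.02161 I₀ · cos²(60°) = 0.005403 I₀.
I₄ = I₃ cos²(3° − 36°) = 0.005403 I₀ · cos²(33°) = 0.003801 I₀.
That is 0.3801% of the incident intensity.

≈ 0.380%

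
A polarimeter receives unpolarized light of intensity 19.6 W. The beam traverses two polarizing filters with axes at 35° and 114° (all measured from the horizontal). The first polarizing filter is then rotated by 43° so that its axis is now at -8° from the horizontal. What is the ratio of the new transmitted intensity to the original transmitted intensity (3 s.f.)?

Before rotation:
Unpolarized light through the first polarizer → I₁ = ½ I₀, now polarized at 35°.
I₂ = I₁ cos²(114° − 35°) = 0.5 I₀ · cos²(79°) = 0.0182 I₀.
After rotation:
Unpolarized light through the first polarizer → I₁ = ½ I₀, now polarized at -8°.
Angle between axes 1 and 2: 58°. I₂ = 0.5 I₀ · cos²(58°) = 0.1404 I₀.
Ratio = 0.1404 / 0.0182 = 7.713.

I_new/I_old ≈ 7.71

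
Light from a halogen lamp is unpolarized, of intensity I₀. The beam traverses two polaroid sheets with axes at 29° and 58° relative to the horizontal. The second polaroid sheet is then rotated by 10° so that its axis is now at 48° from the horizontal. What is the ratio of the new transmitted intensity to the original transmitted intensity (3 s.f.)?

Before rotation:
Unpolarized light through the first polarizer → I₁ = ½ I₀, now polarized at 29°.
I₂ = I₁ cos²(58° − 29°) = 0.5 I₀ · cos²(29°) = 0.3825 I₀.
After rotation:
Unpolarized light through the first polarizer → I₁ = ½ I₀, now polarized at 29°.
I₂ = I₁ cos²(48° − 29°) = 0.5 I₀ · cos²(19°) = 0.447 I₀.
Ratio = 0.447 / 0.3825 = 1.169.

I_new/I_old ≈ 1.17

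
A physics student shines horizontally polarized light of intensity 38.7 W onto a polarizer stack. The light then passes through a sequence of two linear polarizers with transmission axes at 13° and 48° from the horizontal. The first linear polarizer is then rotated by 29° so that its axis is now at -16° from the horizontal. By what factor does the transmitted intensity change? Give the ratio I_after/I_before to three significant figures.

Before rotation:
By Malus's law, I₁ = I₀ cos²(13° − 0°) = I₀ cos²(13°) = 0.9494 I₀.
I₂ = I₁ cos²(48° − 13°) = 0.9494 I₀ · cos²(35°) = 0.6371 I₀.
After rotation:
I₁ = I₀ cos²(-16° − 0°) = I₀ cos²(16°) = 0.924 I₀.
I₂ = I₁ cos²(48° + 16°) = 0.924 I₀ · cos²(64°) = 0.1776 I₀.
Ratio = 0.1776 / 0.6371 = 0.2787.

I_new/I_old ≈ 0.279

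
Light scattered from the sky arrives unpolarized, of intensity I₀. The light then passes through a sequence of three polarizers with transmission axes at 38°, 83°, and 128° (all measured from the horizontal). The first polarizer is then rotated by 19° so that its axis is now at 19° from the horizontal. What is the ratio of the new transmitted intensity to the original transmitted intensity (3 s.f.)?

Before rotation:
Unpolarized light through the first polarizer → I₁ = ½ I₀, now polarized at 38°.
I₂ = I₁ cos²(83° − 38°) = 0.5 I₀ · cos²(45°) = 0.25 I₀.
I₃ = I₂ cos²(128° − 83°) = 0.25 I₀ · cos²(45°) = 0.125 I₀.
After rotation:
Unpolarized light through the first polarizer → I₁ = ½ I₀, now polarized at 19°.
I₂ = I₁ cos²(83° − 19°) = 0.5 I₀ · cos²(64°) = 0.09608 I₀.
I₃ = I₂ cos²(128° − 83°) = 0.09608 I₀ · cos²(45°) = 0.04804 I₀.
Ratio = 0.04804 / 0.125 = 0.3843.

I_new/I_old ≈ 0.384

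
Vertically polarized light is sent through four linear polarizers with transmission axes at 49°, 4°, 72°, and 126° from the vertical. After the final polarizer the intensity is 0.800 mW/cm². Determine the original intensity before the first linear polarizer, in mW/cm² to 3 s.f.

I₁ = I₀ cos²(49° − 0°) = I₀ cos²(49°) = 0.4304 I₀.
I₂ = I₁ cos²(4° − 49°) = 0.4304 I₀ · cos²(45°) = 0.2152 I₀.
I₃ = I₂ cos²(72° − 4°) = 0.2152 I₀ · cos²(68°) = 0.0302 I₀.
I₄ = I₃ cos²(126° − 72°) = 0.0302 I₀ · cos²(54°) = 0.01043 I₀.
So 0.800 mW/cm² = 0.01043 I₀, giving I₀ = 0.800/0.01043 = 76.67 mW/cm².

I₀ ≈ 76.7 mW/cm²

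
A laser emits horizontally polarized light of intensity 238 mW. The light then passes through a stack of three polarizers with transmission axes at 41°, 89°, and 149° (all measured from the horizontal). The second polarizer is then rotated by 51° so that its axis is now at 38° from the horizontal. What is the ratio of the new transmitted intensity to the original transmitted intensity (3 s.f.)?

I_new/I_old ≈ 1.14

Before rotation:
By Malus's law, I₁ = I₀ cos²(41° − 0°) = I₀ cos²(41°) = 0.5696 I₀.
I₂ = I₁ cos²(89° − 41°) = 0.5696 I₀ · cos²(48°) = 0.255 I₀.
I₃ = I₂ cos²(149° − 89°) = 0.255 I₀ · cos²(60°) = 0.06376 I₀.
After rotation:
I₁ = I₀ cos²(41° − 0°) = I₀ cos²(41°) = 0.5696 I₀.
I₂ = I₁ cos²(38° − 41°) = 0.5696 I₀ · cos²(3°) = 0.568 I₀.
Angle between axes 2 and 3: 69°. I₃ = 0.568 I₀ · cos²(69°) = 0.07295 I₀.
Ratio = 0.07295 / 0.06376 = 1.144.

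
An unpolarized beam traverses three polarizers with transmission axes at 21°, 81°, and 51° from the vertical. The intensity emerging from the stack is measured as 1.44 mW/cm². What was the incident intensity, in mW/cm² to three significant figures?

Unpolarized light through the first polarizer → I₁ = ½ I₀, now polarized at 21°.
I₂ = I₁ cos²(81° − 21°) = 0.5 I₀ · cos²(60°) = 0.125 I₀.
I₃ = I₂ cos²(51° − 81°) = 0.125 I₀ · cos²(30°) = 0.09375 I₀.
So 1.44 mW/cm² = 0.09375 I₀, giving I₀ = 1.44/0.09375 = 15.36 mW/cm².

I₀ ≈ 15.4 mW/cm²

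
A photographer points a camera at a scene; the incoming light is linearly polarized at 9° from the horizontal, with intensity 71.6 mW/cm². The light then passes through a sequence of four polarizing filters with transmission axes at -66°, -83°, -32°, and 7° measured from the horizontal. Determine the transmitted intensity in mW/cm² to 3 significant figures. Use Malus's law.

By Malus's law, I₁ = 71.6 mW/cm² · cos²(75°) = 4.796 mW/cm².
I₂ = I₁ · cos²(17°) = 4.796 · 0.9145 = 4.386 mW/cm².
I₃ = I₂ · cos²(51°) = 4.386 · 0.396 = 1.737 mW/cm².
I₄ = I₃ · cos²(39°) = 1.737 · 0.604 = 1.049 mW/cm².

I ≈ 1.05 mW/cm²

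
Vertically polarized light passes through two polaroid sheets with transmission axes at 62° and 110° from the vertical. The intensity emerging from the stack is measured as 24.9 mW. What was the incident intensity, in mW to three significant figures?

I₁ = I₀ cos²(62° − 0°) = I₀ cos²(62°) = 0.2204 I₀.
I₂ = I₁ cos²(110° − 62°) = 0.2204 I₀ · cos²(48°) = 0.09868 I₀.
So 24.9 mW = 0.09868 I₀, giving I₀ = 24.9/0.09868 = 252.3 mW.

I₀ ≈ 252 mW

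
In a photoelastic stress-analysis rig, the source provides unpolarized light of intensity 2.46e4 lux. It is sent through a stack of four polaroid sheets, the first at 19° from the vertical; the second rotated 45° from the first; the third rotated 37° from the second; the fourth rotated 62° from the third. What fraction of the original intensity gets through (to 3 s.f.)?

Unpolarized light through the first polarizer → I₁ = 2.46e4 lux/2 = 1.23e+04 lux, polarized at 19°.
I₂ = I₁ · cos²(45°) = 1.23e+04 · 0.5 = 6150 lux.
I₃ = I₂ · cos²(37°) = 6150 · 0.6378 = 3923 lux.
I₄ = I₃ · cos²(62°) = 3923 · 0.2204 = 864.6 lux.
Transmitted fraction = 0.03514.

I/I₀ ≈ 0.0351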